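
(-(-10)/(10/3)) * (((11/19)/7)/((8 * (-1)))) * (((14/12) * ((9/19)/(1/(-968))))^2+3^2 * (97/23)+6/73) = -8876.71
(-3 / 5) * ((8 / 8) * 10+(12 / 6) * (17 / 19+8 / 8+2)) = -1014 / 95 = -10.67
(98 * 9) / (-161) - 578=-13420 / 23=-583.48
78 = 78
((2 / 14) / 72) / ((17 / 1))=1 / 8568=0.00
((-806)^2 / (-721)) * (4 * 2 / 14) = -2598544 / 5047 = -514.87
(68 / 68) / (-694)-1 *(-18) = 12491 / 694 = 18.00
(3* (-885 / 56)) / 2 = -2655 / 112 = -23.71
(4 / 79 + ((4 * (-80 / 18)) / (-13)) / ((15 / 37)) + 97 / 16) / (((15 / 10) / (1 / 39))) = 4208753 / 25954344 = 0.16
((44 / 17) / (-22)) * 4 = -8 / 17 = -0.47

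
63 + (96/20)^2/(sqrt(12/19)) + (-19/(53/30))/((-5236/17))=96*sqrt(57)/25 + 514491/8162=92.03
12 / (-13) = -12 / 13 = -0.92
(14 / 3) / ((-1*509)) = -14 / 1527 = -0.01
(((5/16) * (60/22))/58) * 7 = 525/5104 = 0.10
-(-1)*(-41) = -41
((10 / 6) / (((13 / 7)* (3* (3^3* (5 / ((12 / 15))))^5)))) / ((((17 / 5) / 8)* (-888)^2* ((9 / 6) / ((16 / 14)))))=2048 / 412079349116464453125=0.00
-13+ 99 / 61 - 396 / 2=-12772 / 61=-209.38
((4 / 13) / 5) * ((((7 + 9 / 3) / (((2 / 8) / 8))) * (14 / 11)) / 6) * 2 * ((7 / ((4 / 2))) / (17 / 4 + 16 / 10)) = 5.00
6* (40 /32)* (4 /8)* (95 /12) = 475 /16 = 29.69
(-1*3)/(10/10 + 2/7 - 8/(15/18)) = 35/97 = 0.36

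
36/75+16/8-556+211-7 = -8738/25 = -349.52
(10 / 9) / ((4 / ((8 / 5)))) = 4 / 9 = 0.44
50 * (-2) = -100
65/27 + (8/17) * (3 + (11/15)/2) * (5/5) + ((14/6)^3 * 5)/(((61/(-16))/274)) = -70946531/15555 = -4561.01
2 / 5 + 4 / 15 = 2 / 3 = 0.67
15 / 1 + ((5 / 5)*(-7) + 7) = 15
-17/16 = -1.06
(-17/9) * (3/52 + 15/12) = -289/117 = -2.47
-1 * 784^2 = -614656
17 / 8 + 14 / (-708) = 2981 / 1416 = 2.11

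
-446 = -446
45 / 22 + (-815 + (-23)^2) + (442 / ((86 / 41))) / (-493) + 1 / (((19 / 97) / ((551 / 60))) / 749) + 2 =28668448819 / 823020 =34833.23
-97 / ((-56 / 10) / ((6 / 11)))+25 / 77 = 215 / 22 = 9.77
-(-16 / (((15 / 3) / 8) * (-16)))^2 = -64 / 25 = -2.56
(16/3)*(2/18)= 16/27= 0.59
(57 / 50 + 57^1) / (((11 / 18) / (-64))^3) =-2222145404928 / 33275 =-66781229.30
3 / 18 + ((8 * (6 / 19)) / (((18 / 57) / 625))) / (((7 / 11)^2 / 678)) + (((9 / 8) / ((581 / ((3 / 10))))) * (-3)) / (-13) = 106222804516541 / 12689040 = 8371224.66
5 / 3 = 1.67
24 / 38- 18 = -330 / 19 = -17.37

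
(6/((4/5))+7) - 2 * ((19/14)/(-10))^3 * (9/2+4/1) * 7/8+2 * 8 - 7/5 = 91374203/3136000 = 29.14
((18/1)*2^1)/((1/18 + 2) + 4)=648/109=5.94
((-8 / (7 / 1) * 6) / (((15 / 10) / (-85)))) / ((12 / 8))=5440 / 21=259.05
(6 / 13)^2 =36 / 169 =0.21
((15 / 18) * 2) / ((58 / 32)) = 80 / 87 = 0.92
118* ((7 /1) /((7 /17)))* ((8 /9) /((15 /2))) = 32096 /135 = 237.75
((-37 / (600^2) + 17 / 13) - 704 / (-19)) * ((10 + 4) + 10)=3410990861 / 3705000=920.65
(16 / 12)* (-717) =-956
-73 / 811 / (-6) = 73 / 4866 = 0.02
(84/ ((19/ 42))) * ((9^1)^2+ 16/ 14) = 15252.63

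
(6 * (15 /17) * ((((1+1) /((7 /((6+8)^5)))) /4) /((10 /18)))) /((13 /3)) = 18670176 /221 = 84480.43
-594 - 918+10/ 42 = -31747/ 21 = -1511.76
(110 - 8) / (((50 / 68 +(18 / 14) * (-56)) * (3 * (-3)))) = 1156 / 7269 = 0.16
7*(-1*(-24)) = 168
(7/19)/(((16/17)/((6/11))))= 357/1672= 0.21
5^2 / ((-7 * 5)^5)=-1 / 2100875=-0.00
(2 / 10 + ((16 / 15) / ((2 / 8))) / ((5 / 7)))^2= 214369 / 5625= 38.11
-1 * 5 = -5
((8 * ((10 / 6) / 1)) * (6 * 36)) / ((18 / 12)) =1920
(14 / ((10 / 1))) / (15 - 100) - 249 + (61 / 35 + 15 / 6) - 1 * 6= -1492103 / 5950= -250.77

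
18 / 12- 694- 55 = -1495 / 2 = -747.50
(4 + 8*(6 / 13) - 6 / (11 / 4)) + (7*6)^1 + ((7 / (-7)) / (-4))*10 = 14303 / 286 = 50.01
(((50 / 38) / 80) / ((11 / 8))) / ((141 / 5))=25 / 58938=0.00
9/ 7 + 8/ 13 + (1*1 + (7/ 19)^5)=655219573/ 225325009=2.91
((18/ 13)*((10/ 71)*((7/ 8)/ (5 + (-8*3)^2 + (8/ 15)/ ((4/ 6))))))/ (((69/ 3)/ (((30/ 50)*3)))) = 2835/ 123510322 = 0.00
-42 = -42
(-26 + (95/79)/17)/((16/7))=-243761/21488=-11.34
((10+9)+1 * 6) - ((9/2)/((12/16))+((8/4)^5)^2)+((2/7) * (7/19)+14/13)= -247943/247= -1003.82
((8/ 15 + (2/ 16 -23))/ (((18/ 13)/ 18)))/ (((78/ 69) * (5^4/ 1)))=-61663/ 150000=-0.41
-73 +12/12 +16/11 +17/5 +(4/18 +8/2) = -31147/495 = -62.92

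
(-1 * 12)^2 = 144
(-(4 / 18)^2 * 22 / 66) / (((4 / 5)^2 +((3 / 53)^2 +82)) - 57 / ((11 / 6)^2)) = -33988900 / 135627096357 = -0.00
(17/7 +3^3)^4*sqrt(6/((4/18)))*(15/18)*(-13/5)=-11705291624*sqrt(3)/2401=-8444048.23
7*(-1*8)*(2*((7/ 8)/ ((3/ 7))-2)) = -14/ 3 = -4.67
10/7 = 1.43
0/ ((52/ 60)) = 0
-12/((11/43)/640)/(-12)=27520/11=2501.82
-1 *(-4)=4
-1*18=-18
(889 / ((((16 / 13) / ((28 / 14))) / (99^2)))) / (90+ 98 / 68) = 1925592669 / 12436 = 154840.20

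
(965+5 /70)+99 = 14897 /14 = 1064.07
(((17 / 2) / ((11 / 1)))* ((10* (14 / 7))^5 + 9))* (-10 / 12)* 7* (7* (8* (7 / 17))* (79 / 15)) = -173421287746 / 99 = -1751730179.25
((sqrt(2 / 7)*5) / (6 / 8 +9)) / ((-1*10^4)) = -sqrt(14) / 136500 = -0.00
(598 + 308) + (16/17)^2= 262090/289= 906.89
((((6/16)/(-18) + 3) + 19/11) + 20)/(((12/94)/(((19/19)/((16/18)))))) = 613115/2816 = 217.73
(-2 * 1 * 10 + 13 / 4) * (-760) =12730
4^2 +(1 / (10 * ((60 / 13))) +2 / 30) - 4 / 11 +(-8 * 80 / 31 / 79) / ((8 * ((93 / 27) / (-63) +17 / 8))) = 2384464440697 / 151790489400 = 15.71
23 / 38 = 0.61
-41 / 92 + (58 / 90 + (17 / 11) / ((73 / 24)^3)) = 4494704021 / 17715834180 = 0.25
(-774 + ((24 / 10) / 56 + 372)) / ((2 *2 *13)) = -28137 / 3640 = -7.73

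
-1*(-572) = 572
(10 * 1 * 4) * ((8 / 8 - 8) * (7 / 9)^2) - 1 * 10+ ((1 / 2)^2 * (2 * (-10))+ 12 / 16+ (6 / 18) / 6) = -59479 / 324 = -183.58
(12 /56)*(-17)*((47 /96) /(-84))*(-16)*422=-168589 /1176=-143.36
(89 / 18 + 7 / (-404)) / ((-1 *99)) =-17915 / 359964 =-0.05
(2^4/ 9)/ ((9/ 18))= 32/ 9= 3.56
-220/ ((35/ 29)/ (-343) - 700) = 62524/ 198941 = 0.31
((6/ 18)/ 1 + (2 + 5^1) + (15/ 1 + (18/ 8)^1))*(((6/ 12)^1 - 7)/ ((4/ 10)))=-19175/ 48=-399.48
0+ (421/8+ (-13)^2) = 1773/8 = 221.62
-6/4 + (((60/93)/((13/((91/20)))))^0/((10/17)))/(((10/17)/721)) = 208219/100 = 2082.19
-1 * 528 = -528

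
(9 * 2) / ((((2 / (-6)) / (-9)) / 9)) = 4374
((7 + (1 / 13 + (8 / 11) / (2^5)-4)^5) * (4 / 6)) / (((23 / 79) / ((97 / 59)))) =-140085876851475699667 / 41546074539853312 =-3371.82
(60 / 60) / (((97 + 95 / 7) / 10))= 35 / 387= 0.09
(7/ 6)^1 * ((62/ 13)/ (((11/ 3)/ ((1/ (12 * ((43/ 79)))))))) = 0.23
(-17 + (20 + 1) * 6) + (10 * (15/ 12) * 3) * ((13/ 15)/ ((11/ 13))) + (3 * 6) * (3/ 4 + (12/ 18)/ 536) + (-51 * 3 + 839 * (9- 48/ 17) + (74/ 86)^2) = 240498191075/ 46332242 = 5190.73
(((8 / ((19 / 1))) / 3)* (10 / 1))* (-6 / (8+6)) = -80 / 133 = -0.60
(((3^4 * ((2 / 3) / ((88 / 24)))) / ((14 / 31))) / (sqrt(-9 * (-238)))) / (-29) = -837 * sqrt(238) / 531454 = -0.02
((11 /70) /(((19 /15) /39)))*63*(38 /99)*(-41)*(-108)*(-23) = -11915748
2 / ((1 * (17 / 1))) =2 / 17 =0.12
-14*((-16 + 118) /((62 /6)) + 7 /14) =-145.19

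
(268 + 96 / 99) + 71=339.97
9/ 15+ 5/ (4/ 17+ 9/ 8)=791/ 185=4.28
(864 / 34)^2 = 186624 / 289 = 645.76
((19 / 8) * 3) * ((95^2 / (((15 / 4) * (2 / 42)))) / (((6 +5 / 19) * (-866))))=-1954815 / 29444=-66.39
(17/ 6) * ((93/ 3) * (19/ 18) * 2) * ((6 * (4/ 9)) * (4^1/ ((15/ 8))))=1281664/ 1215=1054.87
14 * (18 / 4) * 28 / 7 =252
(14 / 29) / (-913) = -14 / 26477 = -0.00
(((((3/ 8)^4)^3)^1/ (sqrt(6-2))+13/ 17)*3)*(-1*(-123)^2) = -34707.88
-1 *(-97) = 97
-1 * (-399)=399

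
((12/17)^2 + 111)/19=32223/5491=5.87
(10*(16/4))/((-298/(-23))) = 460/149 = 3.09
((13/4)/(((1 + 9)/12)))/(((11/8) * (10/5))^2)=312/605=0.52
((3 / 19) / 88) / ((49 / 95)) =15 / 4312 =0.00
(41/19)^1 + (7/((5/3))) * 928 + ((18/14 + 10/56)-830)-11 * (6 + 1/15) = 23975821/7980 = 3004.49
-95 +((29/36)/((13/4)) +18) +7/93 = -278107/3627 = -76.68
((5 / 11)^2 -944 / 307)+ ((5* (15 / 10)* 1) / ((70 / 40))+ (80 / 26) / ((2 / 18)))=98401811 / 3380377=29.11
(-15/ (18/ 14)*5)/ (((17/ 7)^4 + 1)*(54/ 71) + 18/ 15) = -149162125/ 72665298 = -2.05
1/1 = 1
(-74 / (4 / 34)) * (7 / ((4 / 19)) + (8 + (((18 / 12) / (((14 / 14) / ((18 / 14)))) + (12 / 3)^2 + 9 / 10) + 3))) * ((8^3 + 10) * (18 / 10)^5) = -85607848946511 / 218750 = -391350166.61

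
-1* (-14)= 14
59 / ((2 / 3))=177 / 2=88.50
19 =19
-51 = -51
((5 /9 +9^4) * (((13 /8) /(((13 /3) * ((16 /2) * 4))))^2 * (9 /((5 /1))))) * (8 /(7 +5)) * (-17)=-1505877 /81920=-18.38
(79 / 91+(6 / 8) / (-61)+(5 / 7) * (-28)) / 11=-425077 / 244244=-1.74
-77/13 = -5.92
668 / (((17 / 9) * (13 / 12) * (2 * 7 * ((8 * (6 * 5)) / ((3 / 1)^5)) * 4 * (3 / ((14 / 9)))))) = 13527 / 4420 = 3.06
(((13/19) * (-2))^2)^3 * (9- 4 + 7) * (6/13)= 1710918144/47045881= 36.37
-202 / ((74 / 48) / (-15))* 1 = 72720 / 37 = 1965.41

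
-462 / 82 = -231 / 41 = -5.63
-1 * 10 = -10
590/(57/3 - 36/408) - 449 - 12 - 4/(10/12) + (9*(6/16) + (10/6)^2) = -99177539/231480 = -428.45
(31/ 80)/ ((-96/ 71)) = -2201/ 7680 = -0.29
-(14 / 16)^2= -49 / 64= -0.77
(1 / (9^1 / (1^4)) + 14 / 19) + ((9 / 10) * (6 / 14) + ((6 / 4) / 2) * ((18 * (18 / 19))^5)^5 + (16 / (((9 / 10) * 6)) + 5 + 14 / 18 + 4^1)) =822523514908502403912445591859738736256674097623399272656240453661 / 175914576850804009224192163430143110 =4675698453381142298591648000000.00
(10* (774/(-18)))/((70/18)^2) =-6966/245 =-28.43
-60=-60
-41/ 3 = -13.67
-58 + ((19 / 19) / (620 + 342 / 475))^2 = -13966882167 / 240808324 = -58.00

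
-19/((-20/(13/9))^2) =-3211/32400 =-0.10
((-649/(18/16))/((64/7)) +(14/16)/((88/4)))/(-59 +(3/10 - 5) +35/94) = 1.00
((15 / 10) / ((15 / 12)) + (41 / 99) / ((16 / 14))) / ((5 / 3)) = 6187 / 6600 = 0.94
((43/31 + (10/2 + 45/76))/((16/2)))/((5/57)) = 49329/4960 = 9.95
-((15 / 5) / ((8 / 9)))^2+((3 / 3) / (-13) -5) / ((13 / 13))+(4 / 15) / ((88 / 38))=-2244857 / 137280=-16.35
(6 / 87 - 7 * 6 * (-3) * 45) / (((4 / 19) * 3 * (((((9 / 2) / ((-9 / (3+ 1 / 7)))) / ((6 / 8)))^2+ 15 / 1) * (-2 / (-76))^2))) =668574.14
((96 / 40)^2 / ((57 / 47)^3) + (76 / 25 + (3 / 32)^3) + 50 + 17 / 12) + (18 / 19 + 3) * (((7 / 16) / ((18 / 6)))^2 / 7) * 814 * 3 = 293216055847 / 3371335680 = 86.97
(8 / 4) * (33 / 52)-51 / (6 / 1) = -94 / 13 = -7.23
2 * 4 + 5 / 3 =29 / 3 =9.67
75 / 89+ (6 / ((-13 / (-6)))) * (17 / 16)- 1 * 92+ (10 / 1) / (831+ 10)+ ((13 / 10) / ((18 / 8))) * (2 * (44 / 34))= -258171530023 / 2977493220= -86.71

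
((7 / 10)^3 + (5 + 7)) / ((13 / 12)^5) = 383916672 / 46411625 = 8.27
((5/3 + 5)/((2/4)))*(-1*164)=-6560/3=-2186.67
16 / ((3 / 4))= 64 / 3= 21.33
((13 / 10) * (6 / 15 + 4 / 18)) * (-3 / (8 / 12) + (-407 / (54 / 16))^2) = 1928882501 / 164025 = 11759.69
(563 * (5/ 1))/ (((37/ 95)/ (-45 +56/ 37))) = -430286825/ 1369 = -314307.40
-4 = -4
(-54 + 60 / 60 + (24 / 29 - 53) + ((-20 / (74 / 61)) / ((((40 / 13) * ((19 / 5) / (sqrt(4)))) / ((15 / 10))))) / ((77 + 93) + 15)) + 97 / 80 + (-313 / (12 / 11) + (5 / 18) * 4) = -211697817713 / 543109680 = -389.79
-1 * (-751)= 751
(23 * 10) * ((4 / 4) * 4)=920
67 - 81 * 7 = -500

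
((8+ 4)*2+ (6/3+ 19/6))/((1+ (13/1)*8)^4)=1/4167450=0.00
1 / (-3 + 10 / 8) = -4 / 7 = -0.57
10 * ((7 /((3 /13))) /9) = 910 /27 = 33.70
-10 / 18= -5 / 9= -0.56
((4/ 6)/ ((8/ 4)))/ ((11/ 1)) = 1/ 33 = 0.03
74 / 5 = 14.80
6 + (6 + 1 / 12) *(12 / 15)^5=74938 / 9375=7.99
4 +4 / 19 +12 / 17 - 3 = 619 / 323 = 1.92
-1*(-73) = 73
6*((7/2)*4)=84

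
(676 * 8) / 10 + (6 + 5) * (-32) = 944 / 5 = 188.80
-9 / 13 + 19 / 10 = 1.21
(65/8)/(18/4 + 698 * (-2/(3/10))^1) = -195/111572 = -0.00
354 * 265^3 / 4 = 3293903625 / 2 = 1646951812.50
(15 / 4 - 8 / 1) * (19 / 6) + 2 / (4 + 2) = -105 / 8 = -13.12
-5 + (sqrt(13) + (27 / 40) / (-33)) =-2209 / 440 + sqrt(13) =-1.41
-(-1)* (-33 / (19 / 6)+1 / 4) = -773 / 76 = -10.17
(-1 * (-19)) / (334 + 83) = 19 / 417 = 0.05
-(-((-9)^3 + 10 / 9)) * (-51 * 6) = 222734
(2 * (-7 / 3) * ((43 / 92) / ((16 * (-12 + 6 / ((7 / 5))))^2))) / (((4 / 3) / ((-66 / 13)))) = 162239 / 297603072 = 0.00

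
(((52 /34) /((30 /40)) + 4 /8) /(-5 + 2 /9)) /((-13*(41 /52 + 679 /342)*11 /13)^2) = -30717787464 /53810247163475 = -0.00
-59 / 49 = -1.20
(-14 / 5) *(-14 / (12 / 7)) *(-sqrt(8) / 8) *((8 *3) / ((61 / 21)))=-14406 *sqrt(2) / 305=-66.80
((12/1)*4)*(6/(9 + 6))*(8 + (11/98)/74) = 1392648/9065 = 153.63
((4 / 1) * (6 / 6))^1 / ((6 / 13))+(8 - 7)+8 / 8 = 32 / 3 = 10.67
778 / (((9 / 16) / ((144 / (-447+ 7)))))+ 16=-24016 / 55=-436.65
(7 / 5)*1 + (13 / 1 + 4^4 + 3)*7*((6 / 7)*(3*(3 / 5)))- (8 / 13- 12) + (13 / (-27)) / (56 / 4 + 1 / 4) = 59027669 / 20007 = 2950.35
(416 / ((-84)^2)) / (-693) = -26 / 305613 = -0.00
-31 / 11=-2.82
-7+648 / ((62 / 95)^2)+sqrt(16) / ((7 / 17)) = 1524.10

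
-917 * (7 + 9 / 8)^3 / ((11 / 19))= -4784791375 / 5632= -849572.33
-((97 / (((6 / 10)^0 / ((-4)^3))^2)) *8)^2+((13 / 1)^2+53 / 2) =-20205673643641 / 2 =-10102836821820.50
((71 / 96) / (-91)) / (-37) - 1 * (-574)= 185535239 / 323232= 574.00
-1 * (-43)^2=-1849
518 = 518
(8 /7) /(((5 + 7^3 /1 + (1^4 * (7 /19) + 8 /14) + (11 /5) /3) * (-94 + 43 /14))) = -840 /23369533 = -0.00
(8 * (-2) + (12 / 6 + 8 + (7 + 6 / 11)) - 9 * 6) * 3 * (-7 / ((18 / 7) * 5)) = 28273 / 330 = 85.68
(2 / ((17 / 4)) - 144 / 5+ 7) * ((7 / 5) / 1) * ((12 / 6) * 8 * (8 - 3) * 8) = -1624448 / 85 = -19111.15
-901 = -901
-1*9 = -9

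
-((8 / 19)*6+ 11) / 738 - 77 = -1079951 / 14022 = -77.02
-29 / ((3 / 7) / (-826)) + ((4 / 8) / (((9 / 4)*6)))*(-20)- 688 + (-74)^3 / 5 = -3488518 / 135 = -25840.87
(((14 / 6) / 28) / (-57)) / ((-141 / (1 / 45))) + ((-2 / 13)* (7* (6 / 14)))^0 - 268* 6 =-6974347859 / 4339980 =-1607.00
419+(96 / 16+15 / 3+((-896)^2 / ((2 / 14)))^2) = 31581162963374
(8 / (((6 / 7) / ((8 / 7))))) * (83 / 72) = 332 / 27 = 12.30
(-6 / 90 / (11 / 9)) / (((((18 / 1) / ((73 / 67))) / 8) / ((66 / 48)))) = -73 / 2010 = -0.04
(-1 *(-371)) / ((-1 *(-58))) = 6.40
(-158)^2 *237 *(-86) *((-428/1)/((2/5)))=544433385360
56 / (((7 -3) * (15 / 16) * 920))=28 / 1725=0.02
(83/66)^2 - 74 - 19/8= -651601/8712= -74.79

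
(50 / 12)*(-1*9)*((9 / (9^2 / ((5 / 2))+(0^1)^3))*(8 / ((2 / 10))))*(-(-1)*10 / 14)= -6250 / 21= -297.62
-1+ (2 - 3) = -2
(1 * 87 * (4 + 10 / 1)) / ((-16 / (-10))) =3045 / 4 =761.25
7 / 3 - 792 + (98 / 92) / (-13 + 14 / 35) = -326957 / 414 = -789.75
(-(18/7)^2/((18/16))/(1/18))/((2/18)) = -46656/49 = -952.16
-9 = -9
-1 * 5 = -5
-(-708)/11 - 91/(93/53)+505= 529406/1023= 517.50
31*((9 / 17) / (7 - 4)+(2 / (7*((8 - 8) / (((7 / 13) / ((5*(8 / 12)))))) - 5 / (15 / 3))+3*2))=2201 / 17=129.47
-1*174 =-174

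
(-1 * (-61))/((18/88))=2684/9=298.22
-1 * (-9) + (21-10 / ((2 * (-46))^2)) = 126955 / 4232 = 30.00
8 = 8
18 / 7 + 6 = 8.57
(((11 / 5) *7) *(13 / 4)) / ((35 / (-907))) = -1297.01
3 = 3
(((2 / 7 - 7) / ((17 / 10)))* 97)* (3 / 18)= -22795 / 357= -63.85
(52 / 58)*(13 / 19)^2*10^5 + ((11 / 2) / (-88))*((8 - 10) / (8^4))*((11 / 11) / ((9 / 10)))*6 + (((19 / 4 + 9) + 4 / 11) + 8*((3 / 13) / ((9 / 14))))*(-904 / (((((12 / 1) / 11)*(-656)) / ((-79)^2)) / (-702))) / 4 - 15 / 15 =-23458897.89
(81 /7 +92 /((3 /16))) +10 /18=31676 /63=502.79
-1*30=-30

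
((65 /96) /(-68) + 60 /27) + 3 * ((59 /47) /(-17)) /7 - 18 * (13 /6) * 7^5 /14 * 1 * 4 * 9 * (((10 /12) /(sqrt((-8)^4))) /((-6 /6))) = 141419240311 /6443136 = 21948.82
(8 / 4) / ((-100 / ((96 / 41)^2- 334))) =276119 / 42025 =6.57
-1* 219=-219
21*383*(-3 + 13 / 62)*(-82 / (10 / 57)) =3251792943 / 310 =10489654.65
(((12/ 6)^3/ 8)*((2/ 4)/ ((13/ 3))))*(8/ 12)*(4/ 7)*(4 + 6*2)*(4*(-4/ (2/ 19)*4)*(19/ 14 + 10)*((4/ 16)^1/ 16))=-48336/ 637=-75.88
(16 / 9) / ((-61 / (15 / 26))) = -40 / 2379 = -0.02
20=20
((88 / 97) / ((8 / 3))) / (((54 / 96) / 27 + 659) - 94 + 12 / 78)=20592 / 34208893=0.00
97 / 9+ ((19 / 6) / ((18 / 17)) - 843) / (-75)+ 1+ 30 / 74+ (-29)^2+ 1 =259355377 / 299700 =865.38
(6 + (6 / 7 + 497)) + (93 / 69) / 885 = 503.86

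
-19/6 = -3.17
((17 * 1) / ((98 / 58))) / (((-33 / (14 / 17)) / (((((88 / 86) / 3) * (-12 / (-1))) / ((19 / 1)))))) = -928 / 17157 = -0.05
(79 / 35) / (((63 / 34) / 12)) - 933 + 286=-464801 / 735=-632.38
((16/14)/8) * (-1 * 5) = -5/7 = -0.71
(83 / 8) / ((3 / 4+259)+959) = 0.01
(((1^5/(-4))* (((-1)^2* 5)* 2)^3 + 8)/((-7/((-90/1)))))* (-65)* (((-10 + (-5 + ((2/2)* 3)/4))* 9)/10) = -36312705/14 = -2593764.64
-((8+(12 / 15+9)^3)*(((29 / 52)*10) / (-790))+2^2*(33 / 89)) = 238451069 / 45701500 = 5.22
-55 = -55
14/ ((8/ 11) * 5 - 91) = -154/ 961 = -0.16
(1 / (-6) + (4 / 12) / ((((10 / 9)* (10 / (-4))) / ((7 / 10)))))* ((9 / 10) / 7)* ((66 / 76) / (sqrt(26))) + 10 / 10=1- 4653* sqrt(26) / 4322500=0.99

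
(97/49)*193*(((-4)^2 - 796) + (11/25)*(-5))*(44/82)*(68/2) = -54766937588/10045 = -5452159.04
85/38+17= 731/38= 19.24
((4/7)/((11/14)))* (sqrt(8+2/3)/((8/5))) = 5* sqrt(78)/33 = 1.34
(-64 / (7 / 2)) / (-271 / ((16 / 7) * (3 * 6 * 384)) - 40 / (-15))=-14155776 / 2051105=-6.90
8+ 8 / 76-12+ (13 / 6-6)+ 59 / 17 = -8251 / 1938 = -4.26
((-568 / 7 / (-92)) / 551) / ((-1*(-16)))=0.00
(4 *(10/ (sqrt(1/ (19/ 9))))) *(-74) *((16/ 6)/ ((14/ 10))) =-118400 *sqrt(19)/ 63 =-8191.96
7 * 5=35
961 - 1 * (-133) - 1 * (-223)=1317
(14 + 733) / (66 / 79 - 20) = -59013 / 1514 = -38.98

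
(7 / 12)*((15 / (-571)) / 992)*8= -35 / 283216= -0.00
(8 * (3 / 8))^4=81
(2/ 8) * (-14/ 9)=-7/ 18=-0.39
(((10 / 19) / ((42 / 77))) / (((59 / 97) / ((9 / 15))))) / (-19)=-1067 / 21299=-0.05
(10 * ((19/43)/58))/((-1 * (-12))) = 95/14964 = 0.01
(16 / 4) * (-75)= -300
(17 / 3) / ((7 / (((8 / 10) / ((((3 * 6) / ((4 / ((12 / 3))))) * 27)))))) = 34 / 25515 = 0.00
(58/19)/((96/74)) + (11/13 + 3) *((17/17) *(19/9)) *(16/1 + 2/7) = 5584843/41496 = 134.59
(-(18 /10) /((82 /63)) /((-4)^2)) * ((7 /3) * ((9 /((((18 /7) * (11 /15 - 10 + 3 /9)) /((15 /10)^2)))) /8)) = 0.02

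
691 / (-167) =-4.14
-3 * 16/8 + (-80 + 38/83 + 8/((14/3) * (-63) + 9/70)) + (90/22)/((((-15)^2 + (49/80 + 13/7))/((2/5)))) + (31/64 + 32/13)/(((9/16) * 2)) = -6879116458521883/82937270613912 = -82.94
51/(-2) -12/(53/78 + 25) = -104025/4006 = -25.97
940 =940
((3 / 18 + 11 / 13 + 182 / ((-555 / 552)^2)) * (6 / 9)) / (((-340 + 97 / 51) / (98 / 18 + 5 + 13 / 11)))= -9457191922417 / 2278537007175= -4.15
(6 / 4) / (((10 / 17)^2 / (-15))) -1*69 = -5361 / 40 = -134.02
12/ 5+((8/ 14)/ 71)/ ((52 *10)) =2.40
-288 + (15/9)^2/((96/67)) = -286.06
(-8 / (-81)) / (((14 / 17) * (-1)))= -68 / 567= -0.12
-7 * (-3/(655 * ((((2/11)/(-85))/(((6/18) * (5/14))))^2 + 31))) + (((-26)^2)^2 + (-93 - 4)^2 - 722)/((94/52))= 1074597495989583093/4171561020667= 257600.81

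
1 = 1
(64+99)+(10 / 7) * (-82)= 321 / 7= 45.86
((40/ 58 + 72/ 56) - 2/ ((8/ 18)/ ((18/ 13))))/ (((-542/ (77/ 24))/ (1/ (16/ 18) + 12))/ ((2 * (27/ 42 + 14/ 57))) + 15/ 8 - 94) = 3503310800/ 81806335741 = 0.04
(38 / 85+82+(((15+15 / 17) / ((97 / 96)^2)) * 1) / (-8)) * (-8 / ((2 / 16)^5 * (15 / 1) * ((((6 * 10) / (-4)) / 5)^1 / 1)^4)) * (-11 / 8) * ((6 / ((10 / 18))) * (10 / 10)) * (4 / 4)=15471166357504 / 59982375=257928.54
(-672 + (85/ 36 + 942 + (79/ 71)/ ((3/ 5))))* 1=700895/ 2556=274.22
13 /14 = 0.93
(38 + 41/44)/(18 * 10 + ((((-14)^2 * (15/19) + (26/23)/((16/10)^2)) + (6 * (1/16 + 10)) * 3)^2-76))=0.00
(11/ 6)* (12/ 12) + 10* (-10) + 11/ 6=-289/ 3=-96.33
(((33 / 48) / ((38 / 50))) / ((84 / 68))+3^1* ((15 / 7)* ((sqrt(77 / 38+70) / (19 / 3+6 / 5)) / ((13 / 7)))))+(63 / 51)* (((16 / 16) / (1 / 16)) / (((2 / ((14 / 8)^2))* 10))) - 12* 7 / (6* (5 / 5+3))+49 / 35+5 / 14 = 5.92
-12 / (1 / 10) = -120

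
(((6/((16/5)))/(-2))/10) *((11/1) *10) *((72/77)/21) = -45/98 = -0.46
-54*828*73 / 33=-98908.36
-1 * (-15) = 15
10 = 10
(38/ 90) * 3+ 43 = 664/ 15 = 44.27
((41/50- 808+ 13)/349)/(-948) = 39709/16542600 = 0.00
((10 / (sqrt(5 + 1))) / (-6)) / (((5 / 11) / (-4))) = 5.99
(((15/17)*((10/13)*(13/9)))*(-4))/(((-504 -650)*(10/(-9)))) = -30/9809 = -0.00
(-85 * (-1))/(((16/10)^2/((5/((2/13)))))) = 138125/128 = 1079.10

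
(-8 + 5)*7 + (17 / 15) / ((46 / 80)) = -1313 / 69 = -19.03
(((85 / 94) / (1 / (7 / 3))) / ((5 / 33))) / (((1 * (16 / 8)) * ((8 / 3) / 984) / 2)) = 483021 / 94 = 5138.52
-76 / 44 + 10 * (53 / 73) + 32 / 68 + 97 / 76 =7552727 / 1037476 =7.28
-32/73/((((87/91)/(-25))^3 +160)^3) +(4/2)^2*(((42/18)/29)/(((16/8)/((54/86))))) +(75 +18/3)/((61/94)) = 4638159824798704631087001488671089648704575976/37128828812682347400080678867111830894287443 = 124.92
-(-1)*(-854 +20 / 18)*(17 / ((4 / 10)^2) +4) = -94031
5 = 5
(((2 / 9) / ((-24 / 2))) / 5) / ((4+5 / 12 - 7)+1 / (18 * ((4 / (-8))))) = 2 / 1455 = 0.00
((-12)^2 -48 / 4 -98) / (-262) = -17 / 131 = -0.13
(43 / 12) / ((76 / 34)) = 731 / 456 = 1.60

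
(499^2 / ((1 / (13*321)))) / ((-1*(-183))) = 5678039.20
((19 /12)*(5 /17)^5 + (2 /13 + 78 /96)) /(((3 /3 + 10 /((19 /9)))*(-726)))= -1484178559 /6373817584992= -0.00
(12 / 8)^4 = 81 / 16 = 5.06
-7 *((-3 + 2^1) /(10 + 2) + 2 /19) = -35 /228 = -0.15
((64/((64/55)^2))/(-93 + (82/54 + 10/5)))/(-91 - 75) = 81675/25667584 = 0.00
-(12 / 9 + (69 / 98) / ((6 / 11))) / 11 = -0.24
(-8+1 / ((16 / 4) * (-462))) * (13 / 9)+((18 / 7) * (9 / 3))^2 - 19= 3370925 / 116424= 28.95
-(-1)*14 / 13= 14 / 13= 1.08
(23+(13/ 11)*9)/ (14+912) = 0.04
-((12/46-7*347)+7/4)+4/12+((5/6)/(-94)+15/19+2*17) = 50569135/20539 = 2462.10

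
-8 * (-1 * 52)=416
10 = 10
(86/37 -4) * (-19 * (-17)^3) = -5787514/37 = -156419.30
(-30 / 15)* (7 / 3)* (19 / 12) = -133 / 18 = -7.39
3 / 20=0.15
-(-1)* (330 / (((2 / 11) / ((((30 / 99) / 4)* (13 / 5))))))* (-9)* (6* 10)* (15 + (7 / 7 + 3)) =-3667950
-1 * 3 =-3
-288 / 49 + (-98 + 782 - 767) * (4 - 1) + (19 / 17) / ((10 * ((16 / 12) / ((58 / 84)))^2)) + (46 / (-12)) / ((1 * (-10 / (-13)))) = -259.83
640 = 640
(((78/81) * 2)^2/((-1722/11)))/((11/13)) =-17576/627669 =-0.03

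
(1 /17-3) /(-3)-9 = -409 /51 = -8.02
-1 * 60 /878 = -30 /439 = -0.07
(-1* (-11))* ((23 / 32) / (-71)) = -253 / 2272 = -0.11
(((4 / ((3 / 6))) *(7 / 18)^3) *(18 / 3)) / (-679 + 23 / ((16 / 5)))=-10976 / 2612007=-0.00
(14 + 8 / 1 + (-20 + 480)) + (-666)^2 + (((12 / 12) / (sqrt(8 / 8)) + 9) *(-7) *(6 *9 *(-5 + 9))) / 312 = 5771864 / 13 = 443989.54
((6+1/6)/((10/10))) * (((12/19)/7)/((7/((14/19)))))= 148/2527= 0.06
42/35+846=4236/5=847.20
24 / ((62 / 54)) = 648 / 31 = 20.90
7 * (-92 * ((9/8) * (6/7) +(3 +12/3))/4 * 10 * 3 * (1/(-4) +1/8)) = 76935/16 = 4808.44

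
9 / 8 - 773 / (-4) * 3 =4647 / 8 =580.88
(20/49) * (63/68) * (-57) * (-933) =2393145/119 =20110.46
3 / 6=1 / 2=0.50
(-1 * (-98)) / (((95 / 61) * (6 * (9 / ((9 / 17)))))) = 0.62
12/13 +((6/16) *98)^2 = 281109/208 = 1351.49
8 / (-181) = -8 / 181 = -0.04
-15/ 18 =-5/ 6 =-0.83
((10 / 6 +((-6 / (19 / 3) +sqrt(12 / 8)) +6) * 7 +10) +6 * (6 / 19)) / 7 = sqrt(6) / 2 +2789 / 399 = 8.21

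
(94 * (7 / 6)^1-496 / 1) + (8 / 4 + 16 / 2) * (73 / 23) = -24467 / 69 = -354.59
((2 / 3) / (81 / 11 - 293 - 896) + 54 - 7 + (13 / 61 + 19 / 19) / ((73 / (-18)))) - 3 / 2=7848594857 / 173640282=45.20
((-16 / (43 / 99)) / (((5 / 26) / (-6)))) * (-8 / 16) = -123552 / 215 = -574.66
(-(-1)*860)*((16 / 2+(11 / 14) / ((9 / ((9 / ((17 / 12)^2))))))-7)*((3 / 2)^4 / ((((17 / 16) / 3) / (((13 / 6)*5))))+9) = 6743416950 / 34391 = 196080.86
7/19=0.37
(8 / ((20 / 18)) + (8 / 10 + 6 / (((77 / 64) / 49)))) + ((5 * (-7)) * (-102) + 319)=45555 / 11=4141.36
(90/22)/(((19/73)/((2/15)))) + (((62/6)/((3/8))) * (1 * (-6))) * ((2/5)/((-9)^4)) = 2.09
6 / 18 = 1 / 3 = 0.33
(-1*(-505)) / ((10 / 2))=101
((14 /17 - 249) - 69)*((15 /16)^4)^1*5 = -85303125 /69632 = -1225.06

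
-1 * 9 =-9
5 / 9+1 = 14 / 9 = 1.56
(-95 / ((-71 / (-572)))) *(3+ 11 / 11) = -3061.41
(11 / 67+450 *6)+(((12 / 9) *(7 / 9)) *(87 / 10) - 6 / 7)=2708.33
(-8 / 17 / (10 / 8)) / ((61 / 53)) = -1696 / 5185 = -0.33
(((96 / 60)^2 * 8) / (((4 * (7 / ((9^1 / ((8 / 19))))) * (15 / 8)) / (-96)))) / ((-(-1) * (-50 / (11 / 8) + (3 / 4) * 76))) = -7704576 / 198625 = -38.79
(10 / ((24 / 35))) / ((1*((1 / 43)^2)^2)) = 598290175 / 12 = 49857514.58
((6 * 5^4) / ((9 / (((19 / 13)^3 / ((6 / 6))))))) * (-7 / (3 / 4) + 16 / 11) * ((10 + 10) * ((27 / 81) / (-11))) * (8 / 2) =13718000000 / 552123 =24845.91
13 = 13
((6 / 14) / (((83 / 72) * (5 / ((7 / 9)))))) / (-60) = -0.00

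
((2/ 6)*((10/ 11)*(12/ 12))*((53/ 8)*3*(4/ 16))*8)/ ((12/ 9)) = 795/ 88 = 9.03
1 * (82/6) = 41/3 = 13.67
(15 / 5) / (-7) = -3 / 7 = -0.43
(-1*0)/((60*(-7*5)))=0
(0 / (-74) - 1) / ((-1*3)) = 1 / 3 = 0.33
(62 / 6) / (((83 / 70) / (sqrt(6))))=2170 * sqrt(6) / 249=21.35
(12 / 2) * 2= 12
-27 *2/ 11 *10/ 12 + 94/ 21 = 89/ 231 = 0.39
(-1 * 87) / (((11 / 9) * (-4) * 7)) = 783 / 308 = 2.54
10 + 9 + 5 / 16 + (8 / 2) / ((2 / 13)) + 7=837 / 16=52.31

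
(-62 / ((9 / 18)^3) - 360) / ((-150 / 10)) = 856 / 15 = 57.07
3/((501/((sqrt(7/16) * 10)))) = 5 * sqrt(7)/334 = 0.04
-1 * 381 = -381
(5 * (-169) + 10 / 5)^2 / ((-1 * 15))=-236883 / 5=-47376.60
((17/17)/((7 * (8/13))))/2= 13/112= 0.12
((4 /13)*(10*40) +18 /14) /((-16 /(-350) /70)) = 9902375 /52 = 190430.29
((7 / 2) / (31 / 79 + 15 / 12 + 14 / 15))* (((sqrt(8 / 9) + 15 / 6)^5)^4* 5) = 702691273319661303340718125* sqrt(2) / 5344592719675392 + 1383308051459425806777579767425 / 7439673065788145664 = 371873296475.44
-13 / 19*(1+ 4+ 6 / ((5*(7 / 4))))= -2587 / 665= -3.89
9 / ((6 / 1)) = 3 / 2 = 1.50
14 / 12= 7 / 6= 1.17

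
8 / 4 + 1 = 3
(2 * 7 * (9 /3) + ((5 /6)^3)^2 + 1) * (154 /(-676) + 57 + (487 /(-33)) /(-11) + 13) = 1603724368705 /520401024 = 3081.71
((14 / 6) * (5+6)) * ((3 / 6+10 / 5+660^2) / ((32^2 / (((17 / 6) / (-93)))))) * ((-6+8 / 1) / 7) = -162915335 / 1714176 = -95.04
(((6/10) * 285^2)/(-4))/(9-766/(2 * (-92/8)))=-1120905/3892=-288.00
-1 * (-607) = 607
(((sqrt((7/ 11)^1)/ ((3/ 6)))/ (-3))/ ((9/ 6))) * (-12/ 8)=2 * sqrt(77)/ 33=0.53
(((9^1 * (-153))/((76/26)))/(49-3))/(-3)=5967/1748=3.41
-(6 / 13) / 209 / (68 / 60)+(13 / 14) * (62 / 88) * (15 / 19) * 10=6677205 / 1293292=5.16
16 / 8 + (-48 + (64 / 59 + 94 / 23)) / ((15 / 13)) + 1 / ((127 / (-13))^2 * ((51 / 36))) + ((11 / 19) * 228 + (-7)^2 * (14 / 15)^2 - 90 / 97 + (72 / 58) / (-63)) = 138.63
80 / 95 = 16 / 19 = 0.84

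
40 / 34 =20 / 17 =1.18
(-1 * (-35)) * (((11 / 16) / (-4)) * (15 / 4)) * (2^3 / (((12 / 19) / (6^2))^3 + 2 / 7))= -7486427025 / 11852576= -631.63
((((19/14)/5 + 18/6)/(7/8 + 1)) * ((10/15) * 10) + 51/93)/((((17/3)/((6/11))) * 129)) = 237878/26173455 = 0.01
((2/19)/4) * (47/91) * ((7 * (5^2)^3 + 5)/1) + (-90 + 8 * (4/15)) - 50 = 34980878/25935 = 1348.79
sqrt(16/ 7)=4 * sqrt(7)/ 7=1.51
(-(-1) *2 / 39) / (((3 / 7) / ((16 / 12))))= 56 / 351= 0.16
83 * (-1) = -83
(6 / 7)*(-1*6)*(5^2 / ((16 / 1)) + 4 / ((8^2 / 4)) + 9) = -1557 / 28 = -55.61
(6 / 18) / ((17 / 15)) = 5 / 17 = 0.29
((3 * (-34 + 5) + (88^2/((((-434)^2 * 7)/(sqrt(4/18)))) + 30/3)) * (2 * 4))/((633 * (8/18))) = -462/211 + 3872 * sqrt(2)/69550453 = -2.19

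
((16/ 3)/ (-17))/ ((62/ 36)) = -0.18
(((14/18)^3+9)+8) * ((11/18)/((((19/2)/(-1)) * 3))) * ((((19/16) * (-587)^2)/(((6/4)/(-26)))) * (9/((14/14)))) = 156886400528/6561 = 23911964.72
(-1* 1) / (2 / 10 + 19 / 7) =-35 / 102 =-0.34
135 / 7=19.29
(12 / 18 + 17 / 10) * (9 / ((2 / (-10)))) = -213 / 2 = -106.50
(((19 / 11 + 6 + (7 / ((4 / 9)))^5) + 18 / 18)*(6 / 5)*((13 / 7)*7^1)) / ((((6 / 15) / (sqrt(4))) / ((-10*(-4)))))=2128795554015 / 704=3023857321.04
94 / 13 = 7.23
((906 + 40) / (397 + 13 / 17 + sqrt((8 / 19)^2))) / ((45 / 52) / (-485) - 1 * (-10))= 770617276 / 3243066317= 0.24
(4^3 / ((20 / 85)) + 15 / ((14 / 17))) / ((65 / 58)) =117827 / 455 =258.96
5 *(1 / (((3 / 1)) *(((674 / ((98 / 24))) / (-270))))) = -2.73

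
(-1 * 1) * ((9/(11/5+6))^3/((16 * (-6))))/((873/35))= 118125/213930784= 0.00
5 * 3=15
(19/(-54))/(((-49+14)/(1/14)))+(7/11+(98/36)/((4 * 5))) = 450091/582120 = 0.77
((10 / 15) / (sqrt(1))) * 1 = 2 / 3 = 0.67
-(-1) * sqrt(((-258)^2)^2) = 66564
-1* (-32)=32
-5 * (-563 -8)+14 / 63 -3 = 25670 / 9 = 2852.22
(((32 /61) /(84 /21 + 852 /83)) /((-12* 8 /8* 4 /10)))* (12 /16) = -415 /72224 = -0.01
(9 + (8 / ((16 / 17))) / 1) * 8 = 140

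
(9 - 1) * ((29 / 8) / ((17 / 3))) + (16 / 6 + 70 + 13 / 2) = 8597 / 102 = 84.28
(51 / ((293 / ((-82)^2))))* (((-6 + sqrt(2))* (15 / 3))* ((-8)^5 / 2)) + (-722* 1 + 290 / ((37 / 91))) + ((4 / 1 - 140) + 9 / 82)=439677140.76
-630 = -630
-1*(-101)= 101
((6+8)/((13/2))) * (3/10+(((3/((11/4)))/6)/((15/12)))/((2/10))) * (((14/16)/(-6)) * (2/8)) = -5537/68640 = -0.08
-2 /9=-0.22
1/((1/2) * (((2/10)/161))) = 1610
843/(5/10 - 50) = -17.03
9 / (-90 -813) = -3 / 301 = -0.01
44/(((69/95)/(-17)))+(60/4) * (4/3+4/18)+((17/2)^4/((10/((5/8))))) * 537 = 174191.83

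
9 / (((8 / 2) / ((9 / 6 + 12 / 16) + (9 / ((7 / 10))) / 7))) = 9.20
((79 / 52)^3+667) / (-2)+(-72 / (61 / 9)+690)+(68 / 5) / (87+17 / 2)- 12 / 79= 445351653761649 / 1294196808320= 344.11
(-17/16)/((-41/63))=1071/656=1.63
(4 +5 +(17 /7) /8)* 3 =1563 /56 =27.91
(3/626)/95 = 3/59470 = 0.00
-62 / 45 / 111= -62 / 4995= -0.01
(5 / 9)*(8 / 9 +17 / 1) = 805 / 81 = 9.94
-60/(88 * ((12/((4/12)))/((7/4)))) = -35/1056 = -0.03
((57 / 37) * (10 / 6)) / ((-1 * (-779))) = 5 / 1517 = 0.00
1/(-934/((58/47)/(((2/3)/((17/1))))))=-1479/43898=-0.03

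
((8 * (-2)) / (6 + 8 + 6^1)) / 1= -4 / 5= -0.80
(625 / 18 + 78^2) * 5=550685 / 18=30593.61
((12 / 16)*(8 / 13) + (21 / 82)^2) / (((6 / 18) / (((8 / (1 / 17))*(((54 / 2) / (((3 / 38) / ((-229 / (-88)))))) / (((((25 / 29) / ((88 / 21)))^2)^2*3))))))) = 2190286591177674102784 / 61487171484375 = 35621846.61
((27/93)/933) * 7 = 21/9641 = 0.00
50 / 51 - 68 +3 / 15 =-17039 / 255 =-66.82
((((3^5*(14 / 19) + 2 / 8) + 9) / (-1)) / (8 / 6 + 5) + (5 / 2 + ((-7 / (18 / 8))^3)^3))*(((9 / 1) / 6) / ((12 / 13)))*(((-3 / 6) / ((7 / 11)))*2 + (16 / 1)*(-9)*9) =1805489893517667879821 / 31328370422496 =57631146.12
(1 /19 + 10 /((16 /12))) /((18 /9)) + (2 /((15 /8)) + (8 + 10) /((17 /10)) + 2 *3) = 21.43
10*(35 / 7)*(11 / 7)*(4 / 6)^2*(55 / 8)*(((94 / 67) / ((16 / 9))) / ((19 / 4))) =710875 / 17822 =39.89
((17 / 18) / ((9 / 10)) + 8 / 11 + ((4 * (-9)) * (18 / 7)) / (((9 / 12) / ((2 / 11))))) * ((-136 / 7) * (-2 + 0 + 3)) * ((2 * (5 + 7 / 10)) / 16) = 286.06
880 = 880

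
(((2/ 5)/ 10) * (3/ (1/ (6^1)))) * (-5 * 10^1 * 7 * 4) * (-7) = 7056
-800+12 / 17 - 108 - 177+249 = -14200 / 17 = -835.29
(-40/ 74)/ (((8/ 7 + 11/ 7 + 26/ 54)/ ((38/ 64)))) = -17955/ 178784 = -0.10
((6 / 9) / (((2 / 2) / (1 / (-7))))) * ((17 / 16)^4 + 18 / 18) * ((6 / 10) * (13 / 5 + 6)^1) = -6409451 / 5734400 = -1.12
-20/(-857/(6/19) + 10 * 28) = 120/14603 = 0.01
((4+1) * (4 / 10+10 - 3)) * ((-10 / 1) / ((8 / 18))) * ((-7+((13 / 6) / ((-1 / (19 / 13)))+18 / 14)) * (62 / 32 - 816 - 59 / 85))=-45877380807 / 7616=-6023815.76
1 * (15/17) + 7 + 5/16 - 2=1685/272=6.19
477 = 477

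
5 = 5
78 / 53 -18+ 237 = 220.47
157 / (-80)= -1.96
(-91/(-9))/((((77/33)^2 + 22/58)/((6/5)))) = 7917/3800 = 2.08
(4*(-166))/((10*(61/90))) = -5976/61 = -97.97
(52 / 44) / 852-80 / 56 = -93629 / 65604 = -1.43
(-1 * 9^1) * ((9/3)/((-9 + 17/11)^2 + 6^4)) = -0.02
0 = 0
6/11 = 0.55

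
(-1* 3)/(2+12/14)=-21/20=-1.05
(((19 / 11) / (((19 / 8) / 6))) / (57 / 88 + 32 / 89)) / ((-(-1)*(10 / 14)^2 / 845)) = 5775744 / 805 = 7174.84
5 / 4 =1.25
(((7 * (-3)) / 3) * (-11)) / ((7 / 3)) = 33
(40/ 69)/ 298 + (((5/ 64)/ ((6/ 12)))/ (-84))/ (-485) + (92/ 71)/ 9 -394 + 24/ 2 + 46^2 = 330050462763103/ 190324503936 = 1734.15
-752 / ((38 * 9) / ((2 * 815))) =-612880 / 171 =-3584.09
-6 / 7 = -0.86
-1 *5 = -5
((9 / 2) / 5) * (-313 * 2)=-2817 / 5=-563.40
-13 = -13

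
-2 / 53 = -0.04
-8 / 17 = -0.47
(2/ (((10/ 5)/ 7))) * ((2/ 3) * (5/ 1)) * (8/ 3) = 560/ 9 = 62.22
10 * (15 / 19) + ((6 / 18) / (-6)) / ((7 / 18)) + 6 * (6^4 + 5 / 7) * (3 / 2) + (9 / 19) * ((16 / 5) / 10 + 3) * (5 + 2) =38866553 / 3325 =11689.19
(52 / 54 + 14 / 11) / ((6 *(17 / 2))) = 0.04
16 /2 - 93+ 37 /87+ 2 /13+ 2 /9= -285686 /3393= -84.20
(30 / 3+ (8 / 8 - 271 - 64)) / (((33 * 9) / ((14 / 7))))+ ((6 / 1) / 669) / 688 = -1841077 / 843832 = -2.18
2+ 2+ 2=6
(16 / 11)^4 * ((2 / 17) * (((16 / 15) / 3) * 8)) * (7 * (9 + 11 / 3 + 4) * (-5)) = -5872025600 / 6720219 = -873.78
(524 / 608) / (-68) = -131 / 10336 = -0.01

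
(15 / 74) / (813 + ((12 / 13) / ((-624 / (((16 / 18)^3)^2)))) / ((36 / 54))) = 449067645 / 1801118085734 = 0.00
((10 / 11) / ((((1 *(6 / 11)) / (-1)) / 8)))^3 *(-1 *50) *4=12800000 / 27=474074.07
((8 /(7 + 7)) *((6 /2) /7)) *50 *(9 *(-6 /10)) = -3240 /49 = -66.12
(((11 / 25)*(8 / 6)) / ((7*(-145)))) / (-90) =22 / 3425625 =0.00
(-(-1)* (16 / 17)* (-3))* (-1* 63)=3024 / 17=177.88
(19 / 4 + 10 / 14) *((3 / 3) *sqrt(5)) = 153 *sqrt(5) / 28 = 12.22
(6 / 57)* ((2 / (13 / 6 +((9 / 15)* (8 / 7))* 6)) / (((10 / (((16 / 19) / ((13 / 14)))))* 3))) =6272 / 6190067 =0.00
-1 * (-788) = 788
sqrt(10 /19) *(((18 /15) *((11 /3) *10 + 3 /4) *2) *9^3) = 327321 *sqrt(190) /95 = 47492.72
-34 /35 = -0.97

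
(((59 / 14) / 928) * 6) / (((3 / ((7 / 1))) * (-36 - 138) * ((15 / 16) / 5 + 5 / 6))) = -59 / 164836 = -0.00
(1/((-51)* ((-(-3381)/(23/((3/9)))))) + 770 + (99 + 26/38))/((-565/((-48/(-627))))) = -660695312/5606793885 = -0.12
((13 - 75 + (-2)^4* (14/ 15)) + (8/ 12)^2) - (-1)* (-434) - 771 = -1251.62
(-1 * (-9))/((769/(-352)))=-3168/769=-4.12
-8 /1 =-8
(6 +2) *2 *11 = 176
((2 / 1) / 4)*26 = 13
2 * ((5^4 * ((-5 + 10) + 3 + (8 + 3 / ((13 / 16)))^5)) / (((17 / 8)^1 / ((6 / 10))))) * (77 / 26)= 18743289728856000 / 82055753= 228421396.96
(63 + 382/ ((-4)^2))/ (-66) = -695/ 528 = -1.32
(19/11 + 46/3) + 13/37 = 21260/1221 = 17.41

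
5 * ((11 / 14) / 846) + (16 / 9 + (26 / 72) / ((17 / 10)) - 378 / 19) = -68478061 / 3825612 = -17.90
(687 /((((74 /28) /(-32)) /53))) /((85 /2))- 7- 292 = -33564611 /3145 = -10672.37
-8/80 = -1/10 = -0.10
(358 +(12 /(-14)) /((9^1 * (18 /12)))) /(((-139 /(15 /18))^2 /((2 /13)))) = 281875 /142415091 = 0.00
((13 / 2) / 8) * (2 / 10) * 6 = 39 / 40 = 0.98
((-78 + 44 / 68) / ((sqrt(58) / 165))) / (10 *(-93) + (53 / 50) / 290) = 54243750 *sqrt(58) / 229244099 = 1.80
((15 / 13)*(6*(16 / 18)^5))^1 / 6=163840 / 255879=0.64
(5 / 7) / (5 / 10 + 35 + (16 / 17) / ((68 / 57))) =578 / 29365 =0.02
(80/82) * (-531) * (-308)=6541920/41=159559.02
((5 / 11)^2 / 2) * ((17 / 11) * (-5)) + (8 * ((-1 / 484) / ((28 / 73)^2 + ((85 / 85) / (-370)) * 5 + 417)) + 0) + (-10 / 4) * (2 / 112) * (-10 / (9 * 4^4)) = -22545932102341213 / 28248876309620736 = -0.80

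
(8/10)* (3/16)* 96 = 72/5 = 14.40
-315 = -315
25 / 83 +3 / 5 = 374 / 415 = 0.90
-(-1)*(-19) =-19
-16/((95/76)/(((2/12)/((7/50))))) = -320/21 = -15.24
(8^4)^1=4096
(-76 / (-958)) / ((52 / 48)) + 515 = 3207361 / 6227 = 515.07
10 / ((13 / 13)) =10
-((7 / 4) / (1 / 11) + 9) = -113 / 4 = -28.25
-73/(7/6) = -438/7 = -62.57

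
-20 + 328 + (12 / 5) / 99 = 50824 / 165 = 308.02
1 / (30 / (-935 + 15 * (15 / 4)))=-703 / 24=-29.29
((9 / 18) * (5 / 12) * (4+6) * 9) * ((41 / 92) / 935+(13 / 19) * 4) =67107285 / 1307504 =51.32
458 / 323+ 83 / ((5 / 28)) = 752942 / 1615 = 466.22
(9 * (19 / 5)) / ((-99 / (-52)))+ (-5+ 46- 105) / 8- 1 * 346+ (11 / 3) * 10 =-299.37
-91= -91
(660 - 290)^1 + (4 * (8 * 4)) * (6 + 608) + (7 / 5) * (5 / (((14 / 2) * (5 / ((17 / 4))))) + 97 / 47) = 14845559 / 188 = 78965.74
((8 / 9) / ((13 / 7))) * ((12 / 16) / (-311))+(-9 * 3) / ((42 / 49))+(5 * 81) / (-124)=-52289855 / 1503996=-34.77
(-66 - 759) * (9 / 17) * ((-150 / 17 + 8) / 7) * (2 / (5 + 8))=29700 / 3757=7.91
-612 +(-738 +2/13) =-1349.85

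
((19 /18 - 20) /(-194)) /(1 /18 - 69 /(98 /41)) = -16709 /4929928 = -0.00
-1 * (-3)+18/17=4.06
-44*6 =-264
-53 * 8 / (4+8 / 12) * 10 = -6360 / 7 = -908.57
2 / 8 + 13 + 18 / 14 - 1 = 379 / 28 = 13.54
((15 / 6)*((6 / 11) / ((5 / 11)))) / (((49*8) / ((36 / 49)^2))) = 486 / 117649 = 0.00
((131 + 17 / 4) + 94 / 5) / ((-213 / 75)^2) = 385125 / 20164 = 19.10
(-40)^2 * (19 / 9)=30400 / 9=3377.78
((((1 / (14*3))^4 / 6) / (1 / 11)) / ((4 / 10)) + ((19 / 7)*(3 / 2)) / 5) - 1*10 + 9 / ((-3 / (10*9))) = -52124463949 / 186701760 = -279.19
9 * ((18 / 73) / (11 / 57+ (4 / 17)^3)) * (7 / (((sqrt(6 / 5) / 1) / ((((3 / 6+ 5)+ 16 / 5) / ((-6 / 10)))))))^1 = -1534904721 * sqrt(30) / 8422886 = -998.12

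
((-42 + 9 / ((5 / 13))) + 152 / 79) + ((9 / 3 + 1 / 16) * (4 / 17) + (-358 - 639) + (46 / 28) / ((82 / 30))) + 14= -7696133717 / 7708820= -998.35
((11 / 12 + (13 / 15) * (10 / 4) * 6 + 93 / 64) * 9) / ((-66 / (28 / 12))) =-4.89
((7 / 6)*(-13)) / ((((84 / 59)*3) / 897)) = -3185.18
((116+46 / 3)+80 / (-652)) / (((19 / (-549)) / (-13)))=152641398 / 3097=49286.86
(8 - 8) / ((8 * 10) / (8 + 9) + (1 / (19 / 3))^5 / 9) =0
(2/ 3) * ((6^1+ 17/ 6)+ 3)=71/ 9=7.89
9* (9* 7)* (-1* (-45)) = 25515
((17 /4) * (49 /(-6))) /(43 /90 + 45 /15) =-12495 /1252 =-9.98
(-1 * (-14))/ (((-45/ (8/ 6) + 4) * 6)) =-4/ 51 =-0.08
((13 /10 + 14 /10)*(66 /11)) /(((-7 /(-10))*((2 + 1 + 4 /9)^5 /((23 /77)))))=220016574 /15431112389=0.01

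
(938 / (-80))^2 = 219961 / 1600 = 137.48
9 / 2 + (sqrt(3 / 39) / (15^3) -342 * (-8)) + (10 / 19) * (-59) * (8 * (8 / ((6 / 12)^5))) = -2312501 / 38 + sqrt(13) / 43875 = -60855.29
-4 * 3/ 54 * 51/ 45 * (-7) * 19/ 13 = 4522/ 1755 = 2.58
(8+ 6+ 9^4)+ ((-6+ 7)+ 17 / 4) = 26321 / 4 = 6580.25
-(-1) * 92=92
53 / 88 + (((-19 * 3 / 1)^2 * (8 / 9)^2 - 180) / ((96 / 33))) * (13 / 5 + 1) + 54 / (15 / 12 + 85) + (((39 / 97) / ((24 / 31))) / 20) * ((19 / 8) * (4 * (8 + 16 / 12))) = 17419677241 / 5889840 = 2957.58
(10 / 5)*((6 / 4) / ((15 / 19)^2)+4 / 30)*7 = 35.56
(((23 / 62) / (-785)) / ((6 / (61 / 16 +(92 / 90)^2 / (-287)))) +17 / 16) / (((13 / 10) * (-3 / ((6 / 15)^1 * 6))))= -2884335689663 / 4412582811000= -0.65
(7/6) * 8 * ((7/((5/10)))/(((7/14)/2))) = 1568/3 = 522.67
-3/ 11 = -0.27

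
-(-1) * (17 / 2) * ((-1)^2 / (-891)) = -17 / 1782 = -0.01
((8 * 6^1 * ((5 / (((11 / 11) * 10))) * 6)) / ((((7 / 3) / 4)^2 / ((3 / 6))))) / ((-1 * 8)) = -1296 / 49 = -26.45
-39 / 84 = -13 / 28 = -0.46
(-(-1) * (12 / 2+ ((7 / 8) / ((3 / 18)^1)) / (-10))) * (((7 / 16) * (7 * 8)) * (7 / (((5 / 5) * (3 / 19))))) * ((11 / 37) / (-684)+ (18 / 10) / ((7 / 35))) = 5702907679 / 106560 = 53518.28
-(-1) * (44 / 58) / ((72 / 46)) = 253 / 522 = 0.48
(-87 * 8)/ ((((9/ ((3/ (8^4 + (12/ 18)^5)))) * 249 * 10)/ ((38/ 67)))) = -44631/ 3459498100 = -0.00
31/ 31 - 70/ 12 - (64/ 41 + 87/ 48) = -16151/ 1968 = -8.21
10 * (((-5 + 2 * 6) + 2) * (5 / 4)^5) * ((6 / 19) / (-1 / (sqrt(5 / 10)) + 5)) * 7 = 2953125 * sqrt(2) / 111872 + 14765625 / 111872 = 169.32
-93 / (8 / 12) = -279 / 2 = -139.50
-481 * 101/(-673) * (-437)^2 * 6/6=9277464989/673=13785237.73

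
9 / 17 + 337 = 5738 / 17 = 337.53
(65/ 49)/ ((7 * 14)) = 65/ 4802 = 0.01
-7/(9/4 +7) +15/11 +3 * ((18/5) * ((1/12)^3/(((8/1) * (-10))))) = 3161193/5209600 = 0.61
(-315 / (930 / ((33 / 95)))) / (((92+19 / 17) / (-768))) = 4523904 / 4661935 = 0.97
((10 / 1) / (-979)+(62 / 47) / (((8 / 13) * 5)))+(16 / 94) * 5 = 1168337 / 920260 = 1.27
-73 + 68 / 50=-1791 / 25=-71.64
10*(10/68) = 25/17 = 1.47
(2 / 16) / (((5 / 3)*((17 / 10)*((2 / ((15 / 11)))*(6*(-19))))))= -15 / 56848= -0.00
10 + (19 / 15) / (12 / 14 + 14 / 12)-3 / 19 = 84529 / 8075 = 10.47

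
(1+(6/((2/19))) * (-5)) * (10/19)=-2840/19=-149.47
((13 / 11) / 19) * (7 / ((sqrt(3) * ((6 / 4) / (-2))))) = -364 * sqrt(3) / 1881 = -0.34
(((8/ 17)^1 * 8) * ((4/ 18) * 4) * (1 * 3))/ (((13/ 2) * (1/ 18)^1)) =6144/ 221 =27.80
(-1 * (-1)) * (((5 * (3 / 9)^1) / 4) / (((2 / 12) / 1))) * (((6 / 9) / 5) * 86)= 86 / 3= 28.67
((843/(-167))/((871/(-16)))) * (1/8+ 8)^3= 17808375/358048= 49.74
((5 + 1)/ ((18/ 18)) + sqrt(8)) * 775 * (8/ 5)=2480 * sqrt(2) + 7440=10947.25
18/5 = 3.60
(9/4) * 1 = 9/4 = 2.25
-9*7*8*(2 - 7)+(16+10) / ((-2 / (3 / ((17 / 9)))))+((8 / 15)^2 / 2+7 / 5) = 9565924 / 3825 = 2500.90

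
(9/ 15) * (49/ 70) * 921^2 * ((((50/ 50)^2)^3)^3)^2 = 17813061/ 50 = 356261.22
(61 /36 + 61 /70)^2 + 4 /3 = 7.92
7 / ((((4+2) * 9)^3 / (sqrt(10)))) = 7 * sqrt(10) / 157464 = 0.00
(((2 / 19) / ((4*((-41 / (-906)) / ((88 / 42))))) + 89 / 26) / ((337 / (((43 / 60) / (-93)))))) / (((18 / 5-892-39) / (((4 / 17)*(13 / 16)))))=0.00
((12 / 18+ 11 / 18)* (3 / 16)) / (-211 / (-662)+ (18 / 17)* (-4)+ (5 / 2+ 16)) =0.02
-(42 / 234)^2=-49 / 1521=-0.03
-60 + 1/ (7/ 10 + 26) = -16010/ 267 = -59.96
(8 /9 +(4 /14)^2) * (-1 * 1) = -428 /441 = -0.97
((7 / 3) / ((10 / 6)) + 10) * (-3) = -171 / 5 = -34.20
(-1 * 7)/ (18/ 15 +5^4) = -35/ 3131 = -0.01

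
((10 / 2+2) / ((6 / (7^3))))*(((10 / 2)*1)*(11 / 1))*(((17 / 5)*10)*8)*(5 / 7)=12828200 / 3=4276066.67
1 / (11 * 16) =1 / 176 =0.01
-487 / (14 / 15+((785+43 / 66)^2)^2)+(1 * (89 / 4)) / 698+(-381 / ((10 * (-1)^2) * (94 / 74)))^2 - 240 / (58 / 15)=135375781638700709905258024684619 / 161627290474404318345521599400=837.58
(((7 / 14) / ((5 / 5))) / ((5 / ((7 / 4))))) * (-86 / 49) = -43 / 140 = -0.31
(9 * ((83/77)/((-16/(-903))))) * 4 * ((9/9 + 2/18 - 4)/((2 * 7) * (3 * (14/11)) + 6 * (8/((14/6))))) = -324779/3800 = -85.47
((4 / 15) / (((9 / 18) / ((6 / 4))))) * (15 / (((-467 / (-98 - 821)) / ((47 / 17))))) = 65.29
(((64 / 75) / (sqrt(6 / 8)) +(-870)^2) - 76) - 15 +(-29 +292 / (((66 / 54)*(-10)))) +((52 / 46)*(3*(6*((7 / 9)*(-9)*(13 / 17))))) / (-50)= 128*sqrt(3) / 225 +81370434864 / 107525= 756759.27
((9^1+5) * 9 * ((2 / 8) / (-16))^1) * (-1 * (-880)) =-3465 / 2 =-1732.50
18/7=2.57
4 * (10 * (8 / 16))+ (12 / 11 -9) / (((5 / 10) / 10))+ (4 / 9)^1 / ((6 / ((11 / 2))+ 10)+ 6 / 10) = -8793820 / 63657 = -138.14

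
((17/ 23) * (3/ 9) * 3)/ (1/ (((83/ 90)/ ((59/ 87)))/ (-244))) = -40919/ 9933240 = -0.00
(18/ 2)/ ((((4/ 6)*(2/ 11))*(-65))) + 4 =743/ 260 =2.86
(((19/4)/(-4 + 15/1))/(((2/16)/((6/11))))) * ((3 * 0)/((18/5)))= 0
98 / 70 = 7 / 5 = 1.40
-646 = -646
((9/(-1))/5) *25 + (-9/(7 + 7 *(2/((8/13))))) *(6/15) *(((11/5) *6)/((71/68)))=-578133/12425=-46.53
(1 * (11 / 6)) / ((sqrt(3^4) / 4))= 22 / 27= 0.81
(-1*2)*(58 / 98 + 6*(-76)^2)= -3396346 / 49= -69313.18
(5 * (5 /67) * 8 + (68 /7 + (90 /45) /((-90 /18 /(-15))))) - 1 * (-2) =9708 /469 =20.70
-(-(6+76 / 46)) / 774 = 88 / 8901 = 0.01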